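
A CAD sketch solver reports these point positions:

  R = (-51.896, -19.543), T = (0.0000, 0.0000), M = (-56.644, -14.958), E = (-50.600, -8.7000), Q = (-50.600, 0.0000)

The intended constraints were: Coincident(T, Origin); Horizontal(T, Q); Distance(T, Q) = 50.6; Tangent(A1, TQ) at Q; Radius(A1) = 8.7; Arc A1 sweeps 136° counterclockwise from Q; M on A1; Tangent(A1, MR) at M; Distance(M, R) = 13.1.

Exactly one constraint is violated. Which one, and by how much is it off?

Distance(M, R) = 13.1 — off by 6.50.

T = (0.00, 0.00) ✓; T.y = 0.00, Q.y = 0.00 ✓; |TQ| = 50.60 ✓; ∠(EQ, QT) = 90.00° ✓; |EQ| = 8.700 ✓; bearing(E→M) − bearing(E→Q) = 136.0° ✓; |EM| = 8.700 ✓; ∠(EM, MR) = 90.00° ✓; |MR| = 6.600 ✗.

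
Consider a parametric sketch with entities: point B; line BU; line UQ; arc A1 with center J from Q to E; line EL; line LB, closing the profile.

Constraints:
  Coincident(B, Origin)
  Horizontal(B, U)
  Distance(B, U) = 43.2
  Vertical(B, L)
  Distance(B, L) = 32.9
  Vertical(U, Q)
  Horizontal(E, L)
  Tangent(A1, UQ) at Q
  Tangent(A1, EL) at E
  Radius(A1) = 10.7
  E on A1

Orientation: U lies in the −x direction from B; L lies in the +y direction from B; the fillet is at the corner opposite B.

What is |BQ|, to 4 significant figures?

48.57

B is at the origin; BU is horizontal with |BU| = 43.2 and U on the −x side, so U = (-43.20, 0.000). B and L share the same x with |BL| = 32.9 and L on the +y side, so L = (0.000, 32.90). The virtual corner opposite B is at (-43.20, 32.90). The tangent condition forces JQ to be normal to UQ and since A1 is tangent to EL there, JE ⟂ EL, with radius 10.7, so the center J sits 10.7 in from both sides at J = (-32.50, 22.20). That places the tangent points at Q = (-43.20, 22.20) on UQ and E = (-32.50, 32.90) on EL. Then |BQ| = |Q − B| = 48.57.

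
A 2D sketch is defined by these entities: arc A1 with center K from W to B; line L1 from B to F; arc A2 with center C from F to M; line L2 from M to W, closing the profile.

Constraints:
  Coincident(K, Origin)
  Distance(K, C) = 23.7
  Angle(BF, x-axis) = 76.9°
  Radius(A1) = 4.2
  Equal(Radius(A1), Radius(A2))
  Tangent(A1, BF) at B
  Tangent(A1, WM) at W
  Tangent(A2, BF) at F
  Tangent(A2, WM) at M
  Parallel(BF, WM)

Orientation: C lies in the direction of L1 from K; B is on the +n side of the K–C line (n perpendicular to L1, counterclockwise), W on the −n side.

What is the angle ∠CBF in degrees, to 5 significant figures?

10.049°

The slot axis is L1's direction at 76.9°, so u = (cos 76.9°, sin 76.9°) = (0.22665, 0.97398) and n = (−sin 76.9°, cos 76.9°) = (-0.97398, 0.22665). K is at the origin and C lies 23.7 along u from K, so C = 23.7·u = (5.3716, 23.083). Tangency of A1 to both parallel lines with radius 4.2 puts B and W at K ± 4.2·n: B = (-4.0907, 0.95194), W = (4.0907, -0.95194). Equal radii place F and M the same way about C: F = C + 4.2·n = (1.2809, 24.035), M = C − 4.2·n = (9.4623, 22.131). Then cos ∠CBF = BC·BF / (|BC||BF|), giving 10.049°.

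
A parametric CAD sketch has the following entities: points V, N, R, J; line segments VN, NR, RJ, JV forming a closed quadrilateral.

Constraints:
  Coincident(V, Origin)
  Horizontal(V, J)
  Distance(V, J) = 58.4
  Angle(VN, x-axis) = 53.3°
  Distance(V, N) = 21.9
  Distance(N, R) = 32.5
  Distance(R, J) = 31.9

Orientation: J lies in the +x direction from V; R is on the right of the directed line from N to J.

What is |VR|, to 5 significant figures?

30.554

Checks: |NR| = 32.50 ✓; |RJ| = 31.90 ✓.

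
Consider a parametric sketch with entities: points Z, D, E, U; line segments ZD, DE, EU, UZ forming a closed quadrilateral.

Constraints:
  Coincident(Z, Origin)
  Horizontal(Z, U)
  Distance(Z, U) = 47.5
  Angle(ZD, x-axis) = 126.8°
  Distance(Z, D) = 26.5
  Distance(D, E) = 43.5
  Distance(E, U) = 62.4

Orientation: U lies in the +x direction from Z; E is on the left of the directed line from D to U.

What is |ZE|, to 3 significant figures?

54.6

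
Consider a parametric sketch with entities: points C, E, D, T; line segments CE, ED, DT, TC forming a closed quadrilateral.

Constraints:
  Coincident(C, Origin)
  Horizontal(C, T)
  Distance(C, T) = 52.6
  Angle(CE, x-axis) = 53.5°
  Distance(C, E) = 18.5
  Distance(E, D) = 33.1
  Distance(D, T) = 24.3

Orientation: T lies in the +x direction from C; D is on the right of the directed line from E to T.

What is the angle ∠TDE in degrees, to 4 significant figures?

99.49°

C is at the origin; C and T share the same y with |CT| = 52.6 and T in +x, so T = (52.6, 0). CE runs at 53.5° with |CE| = 18.5, so E = (11.00, 14.87). D is determined by |ED| = 33.1 and |DT| = 24.3 together: it lies at the intersection of circle(E, 33.1) and circle(T, 24.3). With |ET| = 44.17, the foot of the radical line on ET is 27.80 from E and the perpendicular offset is √(33.1² − 27.80²) = 17.96. Taking the right-of-ET solution: D = (31.14, -11.40).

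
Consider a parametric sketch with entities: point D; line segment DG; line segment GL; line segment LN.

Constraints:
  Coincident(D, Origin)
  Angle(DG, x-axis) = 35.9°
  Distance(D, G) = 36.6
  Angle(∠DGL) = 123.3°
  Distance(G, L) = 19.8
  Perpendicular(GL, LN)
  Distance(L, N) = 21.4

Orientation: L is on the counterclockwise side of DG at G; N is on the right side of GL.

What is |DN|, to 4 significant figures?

65.53

∠DGL = 123.3°, so GL runs at 35.9° + (180° − 123.3°) = 92.60° from the x-axis; with |GL| = 19.8, L = G + 19.8·(cos 92.60°, sin 92.60°) = (28.75, 41.24). The perpendicularity gives LN at right angles to GL; with |LN| = 21.4 on the right of GL, N = L + 21.4·(0.9990, 0.04536) = (50.13, 42.21). Then |DN| = |N − D| = 65.53.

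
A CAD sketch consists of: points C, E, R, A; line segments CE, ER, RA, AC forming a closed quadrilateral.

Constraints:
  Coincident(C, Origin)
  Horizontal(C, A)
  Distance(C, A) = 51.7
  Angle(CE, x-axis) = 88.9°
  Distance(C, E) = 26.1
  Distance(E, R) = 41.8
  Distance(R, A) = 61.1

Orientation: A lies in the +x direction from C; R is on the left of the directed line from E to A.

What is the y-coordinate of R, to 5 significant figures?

56.711

C is at the origin; C and A share the same y with |CA| = 51.7 and A in +x, so A = (51.7, 0). CE runs at 88.9° with |CE| = 26.1, so E = (0.50105, 26.095). R is determined by |ER| = 41.8 and |RA| = 61.1 together: it lies at the intersection of circle(E, 41.8) and circle(A, 61.1). With |EA| = 57.466, the foot of the radical line on EA is 11.453 from E and the perpendicular offset is √(41.8² − 11.453²) = 40.200. Taking the left-of-EA solution: R = (28.960, 56.711).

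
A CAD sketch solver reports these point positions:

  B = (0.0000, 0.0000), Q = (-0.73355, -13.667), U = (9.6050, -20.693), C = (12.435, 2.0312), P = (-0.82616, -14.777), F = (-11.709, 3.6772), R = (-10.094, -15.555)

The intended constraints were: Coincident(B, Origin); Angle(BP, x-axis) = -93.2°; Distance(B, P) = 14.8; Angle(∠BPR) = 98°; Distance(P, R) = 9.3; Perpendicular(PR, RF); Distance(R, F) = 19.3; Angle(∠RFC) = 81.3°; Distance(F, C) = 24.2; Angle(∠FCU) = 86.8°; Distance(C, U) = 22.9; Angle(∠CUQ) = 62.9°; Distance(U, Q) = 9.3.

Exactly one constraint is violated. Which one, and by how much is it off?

Distance(U, Q) = 9.3 — off by 3.20.

B = (0.00, 0.00) ✓; BP at -93.20° ✓; |BP| = 14.80 ✓; ∠BPR = 98.00° ✓; |PR| = 9.300 ✓; ∠(PR, RF) = 90.00° ✓; |RF| = 19.30 ✓; ∠RFC = 81.30° ✓; |FC| = 24.20 ✓; ∠FCU = 86.80° ✓; |CU| = 22.90 ✓; ∠CUQ = 62.90° ✓; |UQ| = 12.50 ✗.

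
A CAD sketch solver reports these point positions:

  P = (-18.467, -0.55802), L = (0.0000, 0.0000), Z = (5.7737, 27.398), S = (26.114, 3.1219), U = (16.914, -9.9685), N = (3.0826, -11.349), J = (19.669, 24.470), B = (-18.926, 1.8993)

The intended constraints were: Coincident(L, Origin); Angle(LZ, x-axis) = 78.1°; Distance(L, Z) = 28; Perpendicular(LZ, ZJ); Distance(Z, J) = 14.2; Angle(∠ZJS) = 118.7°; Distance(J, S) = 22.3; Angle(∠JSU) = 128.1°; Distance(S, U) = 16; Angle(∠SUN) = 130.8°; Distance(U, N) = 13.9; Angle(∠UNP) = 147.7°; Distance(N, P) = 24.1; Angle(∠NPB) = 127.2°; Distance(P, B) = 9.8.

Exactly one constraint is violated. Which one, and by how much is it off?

Distance(P, B) = 9.8 — off by 7.30.

L = (0.00, 0.00) ✓; LZ at 78.10° ✓; |LZ| = 28.00 ✓; ∠(LZ, ZJ) = 90.00° ✓; |ZJ| = 14.20 ✓; ∠ZJS = 118.7° ✓; |JS| = 22.30 ✓; ∠JSU = 128.1° ✓; |SU| = 16.00 ✓; ∠SUN = 130.8° ✓; |UN| = 13.90 ✓; ∠UNP = 147.7° ✓; |NP| = 24.10 ✓; ∠NPB = 127.2° ✓; |PB| = 2.500 ✗.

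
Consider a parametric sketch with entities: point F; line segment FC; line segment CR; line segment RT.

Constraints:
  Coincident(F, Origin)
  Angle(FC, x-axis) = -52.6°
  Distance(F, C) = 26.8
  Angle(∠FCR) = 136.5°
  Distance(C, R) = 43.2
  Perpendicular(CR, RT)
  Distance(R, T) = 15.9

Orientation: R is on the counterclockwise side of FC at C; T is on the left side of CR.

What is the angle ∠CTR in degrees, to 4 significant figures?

69.79°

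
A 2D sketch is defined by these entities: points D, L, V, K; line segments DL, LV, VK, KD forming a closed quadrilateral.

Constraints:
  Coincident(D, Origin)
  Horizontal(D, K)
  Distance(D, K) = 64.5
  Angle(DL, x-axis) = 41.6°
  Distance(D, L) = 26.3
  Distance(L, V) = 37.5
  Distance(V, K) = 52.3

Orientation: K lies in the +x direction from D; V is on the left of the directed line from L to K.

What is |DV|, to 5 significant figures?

63.501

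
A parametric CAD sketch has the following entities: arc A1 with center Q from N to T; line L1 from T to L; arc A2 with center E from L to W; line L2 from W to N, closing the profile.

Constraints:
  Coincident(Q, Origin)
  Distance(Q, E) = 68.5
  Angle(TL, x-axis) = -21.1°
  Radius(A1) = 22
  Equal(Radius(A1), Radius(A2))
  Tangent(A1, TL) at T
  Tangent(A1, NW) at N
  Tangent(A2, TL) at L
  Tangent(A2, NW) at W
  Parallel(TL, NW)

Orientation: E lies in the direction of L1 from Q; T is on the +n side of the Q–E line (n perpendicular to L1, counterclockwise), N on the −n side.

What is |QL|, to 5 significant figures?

71.946

The slot axis is L1's direction at -21.1°, so u = (cos -21.1°, sin -21.1°) = (0.93295, -0.36000) and n = (−sin -21.1°, cos -21.1°) = (0.36000, 0.93295). Q is at the origin and E lies 68.5 along u from Q, so E = 68.5·u = (63.907, -24.660). Tangency of A1 to both parallel lines with radius 22.0 puts T and N at Q ± 22.0·n: T = (7.9199, 20.525), N = (-7.9199, -20.525). Equal radii place L and W the same way about E: L = E + 22.0·n = (71.827, -4.1348), W = E − 22.0·n = (55.987, -45.185). Then |QL| = |L − Q| = 71.946.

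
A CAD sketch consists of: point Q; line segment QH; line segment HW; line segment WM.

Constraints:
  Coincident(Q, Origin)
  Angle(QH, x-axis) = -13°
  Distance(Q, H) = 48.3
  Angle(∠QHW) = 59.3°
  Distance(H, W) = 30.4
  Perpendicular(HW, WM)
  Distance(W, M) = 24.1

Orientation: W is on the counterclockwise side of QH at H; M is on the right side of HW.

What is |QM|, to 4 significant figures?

65.88

Q is at the origin; QH runs at -13.0° with length 48.3, so H = 48.3·(cos -13.0°, sin -13.0°) = (47.06, -10.87). ∠QHW = 59.3°, so HW runs at -13.0° + (180° − 59.3°) = 107.7° from the x-axis; with |HW| = 30.4, W = H + 30.4·(cos 107.7°, sin 107.7°) = (37.82, 18.10). HW is perpendicular to WM; with |WM| = 24.1 on the right of HW, M = W + 24.1·(0.9527, 0.3040) = (60.78, 25.42). Then |QM| = |M − Q| = 65.88.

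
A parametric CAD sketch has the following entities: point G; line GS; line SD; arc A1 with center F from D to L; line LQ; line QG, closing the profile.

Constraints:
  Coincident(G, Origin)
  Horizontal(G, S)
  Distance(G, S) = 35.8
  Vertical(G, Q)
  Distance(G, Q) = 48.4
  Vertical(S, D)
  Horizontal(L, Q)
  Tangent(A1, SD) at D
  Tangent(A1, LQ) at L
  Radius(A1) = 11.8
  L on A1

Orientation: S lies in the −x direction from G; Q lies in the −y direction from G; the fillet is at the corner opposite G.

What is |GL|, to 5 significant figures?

54.024

G is at the origin; G and S share the same y with |GS| = 35.8 and S on the −x side, so S = (-35.800, 0.0000). G and Q share the same x with |GQ| = 48.4 and Q on the −y side, so Q = (0.0000, -48.400). The virtual corner opposite G is at (-35.800, -48.400). Since A1 is tangent to SD there, FD ⟂ SD and since A1 is tangent to LQ there, FL ⟂ LQ, with radius 11.8, so the center F sits 11.8 in from both sides at F = (-24.000, -36.600). That places the tangent points at D = (-35.800, -36.600) on SD and L = (-24.000, -48.400) on LQ. Then |GL| = |L − G| = 54.024.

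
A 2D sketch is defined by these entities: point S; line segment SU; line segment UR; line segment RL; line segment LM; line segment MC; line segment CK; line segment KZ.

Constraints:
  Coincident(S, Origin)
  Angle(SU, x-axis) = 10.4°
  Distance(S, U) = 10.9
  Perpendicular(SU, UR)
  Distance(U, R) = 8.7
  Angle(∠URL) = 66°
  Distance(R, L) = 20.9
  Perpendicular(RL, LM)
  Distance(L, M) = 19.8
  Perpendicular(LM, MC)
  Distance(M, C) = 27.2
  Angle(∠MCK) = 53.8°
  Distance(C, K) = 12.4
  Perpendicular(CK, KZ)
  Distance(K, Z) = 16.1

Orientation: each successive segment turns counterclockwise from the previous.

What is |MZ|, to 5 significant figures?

6.9024

∠MCK = 53.8° gives CK at 160.60° from the x-axis; with |CK| = 12.4, K = (13.839, 1.8656). CK is perpendicular to KZ, so KZ runs at -109.40°; with |KZ| = 16.1, Z = (8.4912, -13.320). Then |MZ| = |Z − M| = 6.9024.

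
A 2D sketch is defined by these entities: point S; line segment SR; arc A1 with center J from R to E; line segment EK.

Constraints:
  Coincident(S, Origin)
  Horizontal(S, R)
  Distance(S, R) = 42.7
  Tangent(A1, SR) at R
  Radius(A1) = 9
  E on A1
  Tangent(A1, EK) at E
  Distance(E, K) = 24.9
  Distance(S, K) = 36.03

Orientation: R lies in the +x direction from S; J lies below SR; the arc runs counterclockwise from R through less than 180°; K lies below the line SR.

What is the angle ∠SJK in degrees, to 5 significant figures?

55.551°

Checks: |JE| = 9.000 ✓; ∠(JE, EK) = 90.00° ✓; |EK| = 24.90 ✓; |SK| = 36.03 ✓.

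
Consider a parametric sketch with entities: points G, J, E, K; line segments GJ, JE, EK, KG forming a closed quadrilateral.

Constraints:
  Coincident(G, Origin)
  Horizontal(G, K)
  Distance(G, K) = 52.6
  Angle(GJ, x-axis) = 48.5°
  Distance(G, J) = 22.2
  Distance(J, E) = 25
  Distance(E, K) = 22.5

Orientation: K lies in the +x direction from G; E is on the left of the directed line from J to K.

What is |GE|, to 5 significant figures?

43.708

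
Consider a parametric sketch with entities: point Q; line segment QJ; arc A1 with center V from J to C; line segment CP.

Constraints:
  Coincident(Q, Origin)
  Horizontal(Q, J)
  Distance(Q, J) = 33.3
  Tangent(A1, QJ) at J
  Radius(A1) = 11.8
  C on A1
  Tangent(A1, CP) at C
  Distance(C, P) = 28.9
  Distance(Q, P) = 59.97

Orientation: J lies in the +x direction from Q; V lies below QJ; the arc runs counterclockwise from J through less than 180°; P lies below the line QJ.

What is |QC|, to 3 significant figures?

31.3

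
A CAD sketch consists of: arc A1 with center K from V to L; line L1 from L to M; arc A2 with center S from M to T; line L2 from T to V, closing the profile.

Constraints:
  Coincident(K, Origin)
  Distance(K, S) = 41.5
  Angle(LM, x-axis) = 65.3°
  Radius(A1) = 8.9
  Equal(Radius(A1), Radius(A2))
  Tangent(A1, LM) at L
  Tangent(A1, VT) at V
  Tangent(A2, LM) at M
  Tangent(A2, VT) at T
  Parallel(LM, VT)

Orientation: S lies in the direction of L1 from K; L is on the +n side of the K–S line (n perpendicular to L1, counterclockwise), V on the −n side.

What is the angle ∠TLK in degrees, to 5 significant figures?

66.785°

The slot axis is L1's direction at 65.3°, so u = (cos 65.3°, sin 65.3°) = (0.41787, 0.90851) and n = (−sin 65.3°, cos 65.3°) = (-0.90851, 0.41787). K is at the origin and S lies 41.5 along u from K, so S = 41.5·u = (17.341, 37.703). Tangency of A1 to both parallel lines with radius 8.9 puts L and V at K ± 8.9·n: L = (-8.0857, 3.7190), V = (8.0857, -3.7190). Equal radii place M and T the same way about S: M = S + 8.9·n = (9.2558, 41.422), T = S − 8.9·n = (25.427, 33.984). Then cos ∠TLK = LT·LK / (|LT||LK|), giving 66.785°.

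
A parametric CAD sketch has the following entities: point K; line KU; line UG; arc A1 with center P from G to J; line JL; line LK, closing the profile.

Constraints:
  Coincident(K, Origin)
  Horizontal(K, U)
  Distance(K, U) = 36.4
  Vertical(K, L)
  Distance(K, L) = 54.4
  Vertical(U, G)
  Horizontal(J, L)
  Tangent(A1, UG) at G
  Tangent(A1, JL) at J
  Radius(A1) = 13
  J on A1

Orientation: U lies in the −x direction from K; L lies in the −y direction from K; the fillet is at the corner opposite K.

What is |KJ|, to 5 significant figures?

59.219

The virtual corner opposite K is at (-36.400, -54.400). The tangent condition forces PG to be normal to UG and the tangent condition forces PJ to be normal to JL, with radius 13.0, so the center P sits 13.0 in from both sides at P = (-23.400, -41.400). That places the tangent points at G = (-36.400, -41.400) on UG and J = (-23.400, -54.400) on JL. Then |KJ| = |J − K| = 59.219.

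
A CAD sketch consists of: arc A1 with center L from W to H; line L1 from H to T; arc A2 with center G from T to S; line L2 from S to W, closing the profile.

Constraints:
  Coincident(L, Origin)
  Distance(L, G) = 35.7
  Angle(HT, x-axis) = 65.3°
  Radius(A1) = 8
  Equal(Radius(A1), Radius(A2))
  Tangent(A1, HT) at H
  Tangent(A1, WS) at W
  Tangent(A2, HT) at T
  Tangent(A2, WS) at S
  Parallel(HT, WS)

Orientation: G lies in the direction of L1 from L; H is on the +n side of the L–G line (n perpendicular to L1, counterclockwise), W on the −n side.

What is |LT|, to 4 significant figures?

36.59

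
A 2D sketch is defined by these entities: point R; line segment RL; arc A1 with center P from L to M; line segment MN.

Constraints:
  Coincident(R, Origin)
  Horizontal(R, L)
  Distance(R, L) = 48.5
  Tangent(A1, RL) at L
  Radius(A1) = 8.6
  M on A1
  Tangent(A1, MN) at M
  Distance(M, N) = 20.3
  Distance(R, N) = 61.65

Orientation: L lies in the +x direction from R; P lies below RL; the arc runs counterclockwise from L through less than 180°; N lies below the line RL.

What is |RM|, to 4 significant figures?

43.86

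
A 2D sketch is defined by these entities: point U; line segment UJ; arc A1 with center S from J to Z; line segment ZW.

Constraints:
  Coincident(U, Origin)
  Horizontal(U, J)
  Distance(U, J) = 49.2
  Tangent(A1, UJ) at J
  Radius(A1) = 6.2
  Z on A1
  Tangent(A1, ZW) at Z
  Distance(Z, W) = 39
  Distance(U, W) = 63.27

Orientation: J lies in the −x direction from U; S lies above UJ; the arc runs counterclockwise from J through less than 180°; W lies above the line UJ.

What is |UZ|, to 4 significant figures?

43.47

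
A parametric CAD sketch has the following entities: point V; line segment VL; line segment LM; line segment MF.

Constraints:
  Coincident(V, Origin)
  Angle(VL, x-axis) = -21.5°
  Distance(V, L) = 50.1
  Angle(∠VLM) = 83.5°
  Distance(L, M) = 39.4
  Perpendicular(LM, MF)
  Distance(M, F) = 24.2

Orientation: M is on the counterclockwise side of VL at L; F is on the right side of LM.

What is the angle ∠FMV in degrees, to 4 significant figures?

145.9°

V is at the origin; VL runs at -21.5° with length 50.1, so L = 50.1·(cos -21.5°, sin -21.5°) = (46.61, -18.36). ∠VLM = 83.5°, so LM runs at -21.5° + (180° − 83.5°) = 75.00° from the x-axis; with |LM| = 39.4, M = L + 39.4·(cos 75.00°, sin 75.00°) = (56.81, 19.70). LM is perpendicular to MF; with |MF| = 24.2 on the right of LM, F = M + 24.2·(0.9659, -0.2588) = (80.19, 13.43). Then cos ∠FMV = MF·MV / (|MF||MV|), giving 145.9°.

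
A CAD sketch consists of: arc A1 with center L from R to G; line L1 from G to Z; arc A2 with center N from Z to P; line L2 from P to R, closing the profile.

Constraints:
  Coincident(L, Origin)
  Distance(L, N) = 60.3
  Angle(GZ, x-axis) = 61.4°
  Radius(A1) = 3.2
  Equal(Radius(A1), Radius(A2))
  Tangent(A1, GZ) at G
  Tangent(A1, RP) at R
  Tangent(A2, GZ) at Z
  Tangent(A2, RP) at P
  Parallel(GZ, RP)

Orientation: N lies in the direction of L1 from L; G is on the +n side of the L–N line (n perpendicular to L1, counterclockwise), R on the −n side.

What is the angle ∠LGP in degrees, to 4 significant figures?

83.94°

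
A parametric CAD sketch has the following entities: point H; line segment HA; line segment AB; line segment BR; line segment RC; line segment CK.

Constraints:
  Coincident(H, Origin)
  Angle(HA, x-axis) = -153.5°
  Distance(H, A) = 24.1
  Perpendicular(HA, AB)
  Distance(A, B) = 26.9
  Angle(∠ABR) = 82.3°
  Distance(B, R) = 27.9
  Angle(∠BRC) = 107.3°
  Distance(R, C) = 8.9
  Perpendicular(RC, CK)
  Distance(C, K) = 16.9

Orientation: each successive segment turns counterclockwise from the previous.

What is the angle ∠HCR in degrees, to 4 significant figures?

151.1°

H is at the origin; HA runs at -153.5° with length 24.1, so A = (-21.57, -10.75). The perpendicularity gives AB at right angles to HA, so AB runs at -63.50°; with |AB| = 26.9, B = (-9.565, -34.83). ∠ABR = 82.3° gives BR at 34.20° from the x-axis; with |BR| = 27.9, R = (13.51, -19.14). ∠BRC = 107.3° gives RC at 106.9° from the x-axis; with |RC| = 8.9, C = (10.92, -10.63). Then cos ∠HCR = CH·CR / (|CH||CR|), giving 151.1°.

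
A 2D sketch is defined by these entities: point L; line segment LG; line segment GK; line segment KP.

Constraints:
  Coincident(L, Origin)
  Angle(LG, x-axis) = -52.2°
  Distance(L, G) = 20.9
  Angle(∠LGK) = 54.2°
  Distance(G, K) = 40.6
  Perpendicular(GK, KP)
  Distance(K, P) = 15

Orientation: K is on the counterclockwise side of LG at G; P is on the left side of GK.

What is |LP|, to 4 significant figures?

28.44

∠LGK = 54.2°, so GK runs at -52.2° + (180° − 54.2°) = 73.60° from the x-axis; with |GK| = 40.6, K = G + 40.6·(cos 73.60°, sin 73.60°) = (24.27, 22.43). GK ⟂ KP; with |KP| = 15.0 on the left of GK, P = K + 15.0·(-0.9593, 0.2823) = (9.883, 26.67). Then |LP| = |P − L| = 28.44.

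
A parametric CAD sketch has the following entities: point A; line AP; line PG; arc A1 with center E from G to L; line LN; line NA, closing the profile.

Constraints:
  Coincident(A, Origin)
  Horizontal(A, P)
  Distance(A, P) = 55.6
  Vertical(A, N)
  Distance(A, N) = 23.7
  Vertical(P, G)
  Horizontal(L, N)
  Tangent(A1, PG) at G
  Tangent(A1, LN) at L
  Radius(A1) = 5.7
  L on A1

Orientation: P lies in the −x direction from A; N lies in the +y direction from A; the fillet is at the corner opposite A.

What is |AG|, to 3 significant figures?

58.4

A is at the origin; A and P share the same y with |AP| = 55.6 and P on the −x side, so P = (-55.6, 0.00). AN is vertical with |AN| = 23.7 and N on the +y side, so N = (0.00, 23.7). The virtual corner opposite A is at (-55.6, 23.7). A1 meets PG tangentially, so EG is at right angles to PG and tangency of A1 to LN means the radius EL is perpendicular to LN, with radius 5.7, so the center E sits 5.7 in from both sides at E = (-49.9, 18.0). That places the tangent points at G = (-55.6, 18.0) on PG and L = (-49.9, 23.7) on LN. Then |AG| = |G − A| = 58.4.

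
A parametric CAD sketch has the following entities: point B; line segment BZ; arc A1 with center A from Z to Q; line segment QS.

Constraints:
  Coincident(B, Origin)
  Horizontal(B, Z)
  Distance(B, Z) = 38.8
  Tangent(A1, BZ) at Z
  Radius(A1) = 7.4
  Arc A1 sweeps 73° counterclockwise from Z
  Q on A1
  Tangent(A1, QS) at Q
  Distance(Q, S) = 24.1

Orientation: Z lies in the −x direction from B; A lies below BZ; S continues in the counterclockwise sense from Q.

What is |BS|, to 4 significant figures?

60.01

B is at the origin; BZ is horizontal with |BZ| = 38.8 and Z on the −x side, so Z = (-38.80, 0.000). Tangency of A1 to BZ means the radius AZ is perpendicular to BZ, so A = Z + (0, -7.4) = (-38.80, -7.400). On A1, Z sits at bearing 90° from A; a 73° counterclockwise sweep puts Q at bearing 163°, so Q = A + 7.4·(cos 163°, sin 163°) = (-45.88, -5.236). Since A1 is tangent to QS there, AQ ⟂ QS, so QS runs along (−sin 163°, cos 163°); with |QS| = 24.1, S = (-52.92, -28.28). Then |BS| = |S − B| = 60.01.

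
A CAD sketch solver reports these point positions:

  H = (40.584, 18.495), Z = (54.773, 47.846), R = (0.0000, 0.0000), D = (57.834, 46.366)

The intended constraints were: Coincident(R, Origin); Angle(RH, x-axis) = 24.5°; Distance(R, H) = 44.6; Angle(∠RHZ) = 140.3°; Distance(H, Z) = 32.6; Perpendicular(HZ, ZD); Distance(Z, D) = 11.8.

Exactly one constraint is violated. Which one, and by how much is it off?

Distance(Z, D) = 11.8 — off by 8.40.

R = (0.00, 0.00) ✓; RH at 24.50° ✓; |RH| = 44.60 ✓; ∠RHZ = 140.3° ✓; |HZ| = 32.60 ✓; ∠(HZ, ZD) = 90.00° ✓; |ZD| = 3.400 ✗.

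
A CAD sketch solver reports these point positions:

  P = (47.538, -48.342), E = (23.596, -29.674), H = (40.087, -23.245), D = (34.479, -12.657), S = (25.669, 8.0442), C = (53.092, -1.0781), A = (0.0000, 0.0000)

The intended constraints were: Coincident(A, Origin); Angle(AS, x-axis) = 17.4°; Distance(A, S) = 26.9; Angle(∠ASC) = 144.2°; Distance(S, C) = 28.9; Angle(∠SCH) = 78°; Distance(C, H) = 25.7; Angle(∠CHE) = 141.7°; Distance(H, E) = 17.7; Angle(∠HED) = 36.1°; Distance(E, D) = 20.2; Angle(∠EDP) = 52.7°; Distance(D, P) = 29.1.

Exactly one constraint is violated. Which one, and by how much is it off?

Distance(D, P) = 29.1 — off by 8.90.

A = (0.00, 0.00) ✓; AS at 17.40° ✓; |AS| = 26.90 ✓; ∠ASC = 144.2° ✓; |SC| = 28.90 ✓; ∠SCH = 78.00° ✓; |CH| = 25.70 ✓; ∠CHE = 141.7° ✓; |HE| = 17.70 ✓; ∠HED = 36.10° ✓; |ED| = 20.20 ✓; ∠EDP = 52.70° ✓; |DP| = 38.00 ✗.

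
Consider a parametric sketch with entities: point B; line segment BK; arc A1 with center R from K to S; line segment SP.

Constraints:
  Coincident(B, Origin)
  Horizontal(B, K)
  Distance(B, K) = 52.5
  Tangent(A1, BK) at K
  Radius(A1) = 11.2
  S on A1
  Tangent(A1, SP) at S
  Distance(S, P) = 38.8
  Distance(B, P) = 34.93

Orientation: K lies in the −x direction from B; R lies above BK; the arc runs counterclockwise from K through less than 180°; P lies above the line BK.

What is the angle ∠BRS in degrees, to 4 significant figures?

33.31°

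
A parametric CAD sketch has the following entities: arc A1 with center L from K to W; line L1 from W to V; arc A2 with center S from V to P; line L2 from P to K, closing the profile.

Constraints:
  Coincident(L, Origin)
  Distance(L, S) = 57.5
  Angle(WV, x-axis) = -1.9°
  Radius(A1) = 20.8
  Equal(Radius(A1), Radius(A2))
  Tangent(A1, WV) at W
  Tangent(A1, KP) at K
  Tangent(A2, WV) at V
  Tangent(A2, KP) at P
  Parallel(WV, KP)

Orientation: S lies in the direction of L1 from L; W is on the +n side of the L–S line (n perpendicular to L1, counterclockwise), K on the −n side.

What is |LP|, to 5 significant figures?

61.146

The slot axis is L1's direction at -1.9°, so u = (cos -1.9°, sin -1.9°) = (0.99945, -0.033155) and n = (−sin -1.9°, cos -1.9°) = (0.033155, 0.99945). L is at the origin and S lies 57.5 along u from L, so S = 57.5·u = (57.468, -1.9064). Tangency of A1 to both parallel lines with radius 20.8 puts W and K at L ± 20.8·n: W = (0.68963, 20.789), K = (-0.68963, -20.789). Equal radii place V and P the same way about S: V = S + 20.8·n = (58.158, 18.882), P = S − 20.8·n = (56.779, -22.695). Then |LP| = |P − L| = 61.146.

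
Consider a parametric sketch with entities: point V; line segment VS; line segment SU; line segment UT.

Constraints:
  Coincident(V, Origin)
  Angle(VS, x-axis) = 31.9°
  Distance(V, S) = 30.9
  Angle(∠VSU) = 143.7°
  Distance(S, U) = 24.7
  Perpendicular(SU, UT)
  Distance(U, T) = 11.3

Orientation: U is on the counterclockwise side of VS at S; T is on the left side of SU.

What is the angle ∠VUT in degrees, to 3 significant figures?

69.8°

V is at the origin; VS runs at 31.9° with length 30.9, so S = 30.9·(cos 31.9°, sin 31.9°) = (26.2, 16.3). ∠VSU = 143.7°, so SU runs at 31.9° + (180° − 143.7°) = 68.2° from the x-axis; with |SU| = 24.7, U = S + 24.7·(cos 68.2°, sin 68.2°) = (35.4, 39.3). SU ⟂ UT; with |UT| = 11.3 on the left of SU, T = U + 11.3·(-0.928, 0.371) = (24.9, 43.5). Then cos ∠VUT = UV·UT / (|UV||UT|), giving 69.8°.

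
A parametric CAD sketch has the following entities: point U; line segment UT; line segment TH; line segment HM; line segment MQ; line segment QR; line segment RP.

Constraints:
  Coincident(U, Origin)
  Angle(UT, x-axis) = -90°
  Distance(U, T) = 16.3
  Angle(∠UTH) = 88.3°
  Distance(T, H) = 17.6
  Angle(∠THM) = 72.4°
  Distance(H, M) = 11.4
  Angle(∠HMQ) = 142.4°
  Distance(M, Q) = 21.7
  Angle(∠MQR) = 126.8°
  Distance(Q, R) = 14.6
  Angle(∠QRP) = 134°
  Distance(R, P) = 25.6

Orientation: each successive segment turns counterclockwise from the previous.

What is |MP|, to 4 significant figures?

45.39

U is at the origin; UT runs at -90.0° with length 16.3, so T = (9.981e-16, -16.30). ∠UTH = 88.3° gives TH at 1.700° from the x-axis; with |TH| = 17.6, H = (17.59, -15.78). ∠THM = 72.4° gives HM at 109.3° from the x-axis; with |HM| = 11.4, M = (13.82, -5.019). ∠HMQ = 142.4° gives MQ at 146.9° from the x-axis; with |MQ| = 21.7, Q = (-4.354, 6.832). ∠MQR = 126.8° gives QR at -159.9° from the x-axis; with |QR| = 14.6, R = (-18.06, 1.814). ∠QRP = 134.0° gives RP at -113.9° from the x-axis; with |RP| = 25.6, P = (-28.44, -21.59). Then |MP| = |P − M| = 45.39.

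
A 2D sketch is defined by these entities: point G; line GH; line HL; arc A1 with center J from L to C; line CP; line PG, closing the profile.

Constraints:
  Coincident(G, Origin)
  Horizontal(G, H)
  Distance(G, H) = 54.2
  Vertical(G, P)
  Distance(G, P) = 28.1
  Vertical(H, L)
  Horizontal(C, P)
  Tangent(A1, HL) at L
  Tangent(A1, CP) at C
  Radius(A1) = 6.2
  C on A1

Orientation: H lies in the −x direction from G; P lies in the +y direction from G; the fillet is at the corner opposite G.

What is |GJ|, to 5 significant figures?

52.760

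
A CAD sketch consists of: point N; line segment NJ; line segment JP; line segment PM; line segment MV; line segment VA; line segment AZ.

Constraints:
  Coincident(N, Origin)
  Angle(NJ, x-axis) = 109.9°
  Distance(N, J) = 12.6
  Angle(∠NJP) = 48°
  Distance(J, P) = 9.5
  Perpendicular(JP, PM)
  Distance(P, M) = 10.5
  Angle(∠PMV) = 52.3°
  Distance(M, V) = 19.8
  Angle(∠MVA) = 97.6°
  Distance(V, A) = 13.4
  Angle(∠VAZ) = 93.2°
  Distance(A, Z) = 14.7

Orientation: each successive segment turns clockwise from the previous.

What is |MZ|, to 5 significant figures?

17.551

N is at the origin; NJ runs at 109.9° with length 12.6, so J = (-4.2888, 11.848). ∠NJP = 48.0° gives JP at -22.100° from the x-axis; with |JP| = 9.5, P = (4.5132, 8.2735). The perpendicularity gives PM at right angles to JP, so PM runs at -112.10°; with |PM| = 10.5, M = (0.56288, -1.4551). ∠PMV = 52.3° gives MV at 120.20° from the x-axis; with |MV| = 19.8, V = (-9.3969, 15.658). ∠MVA = 97.6° gives VA at 37.800° from the x-axis; with |VA| = 13.4, A = (1.1912, 23.871). ∠VAZ = 93.2° gives AZ at -49.000° from the x-axis; with |AZ| = 14.7, Z = (10.835, 12.776). Then |MZ| = |Z − M| = 17.551.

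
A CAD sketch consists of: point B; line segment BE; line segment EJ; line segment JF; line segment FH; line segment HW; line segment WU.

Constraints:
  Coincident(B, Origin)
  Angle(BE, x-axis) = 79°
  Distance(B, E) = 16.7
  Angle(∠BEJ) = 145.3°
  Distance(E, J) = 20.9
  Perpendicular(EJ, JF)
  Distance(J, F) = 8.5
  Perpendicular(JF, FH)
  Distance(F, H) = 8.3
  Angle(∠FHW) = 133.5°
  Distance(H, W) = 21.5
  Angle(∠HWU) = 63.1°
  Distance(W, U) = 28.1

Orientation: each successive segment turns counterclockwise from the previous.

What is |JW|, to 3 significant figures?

24.2

JF is perpendicular to FH, so FH runs at -66.3°; with |FH| = 8.3, H = (-9.66, 24.5). ∠FHW = 133.5° gives HW at -19.8° from the x-axis; with |HW| = 21.5, W = (10.6, 17.2). Then |JW| = |W − J| = 24.2.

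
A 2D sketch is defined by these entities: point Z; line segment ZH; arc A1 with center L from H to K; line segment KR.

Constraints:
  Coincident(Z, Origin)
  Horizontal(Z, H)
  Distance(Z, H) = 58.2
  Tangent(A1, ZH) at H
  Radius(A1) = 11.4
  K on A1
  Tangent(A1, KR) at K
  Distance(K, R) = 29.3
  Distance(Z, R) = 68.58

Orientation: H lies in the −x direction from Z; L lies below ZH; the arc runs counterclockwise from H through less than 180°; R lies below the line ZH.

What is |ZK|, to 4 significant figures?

70.22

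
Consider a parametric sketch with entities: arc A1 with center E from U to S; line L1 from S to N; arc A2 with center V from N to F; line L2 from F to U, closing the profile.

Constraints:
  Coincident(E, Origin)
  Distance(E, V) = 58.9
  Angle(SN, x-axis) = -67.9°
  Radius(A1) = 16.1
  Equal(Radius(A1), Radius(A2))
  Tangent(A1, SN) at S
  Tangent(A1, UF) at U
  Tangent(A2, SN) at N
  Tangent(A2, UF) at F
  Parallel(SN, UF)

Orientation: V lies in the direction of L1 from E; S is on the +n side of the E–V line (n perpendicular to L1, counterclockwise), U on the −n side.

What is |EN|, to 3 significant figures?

61.1

The slot axis is L1's direction at -67.9°, so u = (cos -67.9°, sin -67.9°) = (0.376, -0.927) and n = (−sin -67.9°, cos -67.9°) = (0.927, 0.376). E is at the origin and V lies 58.9 along u from E, so V = 58.9·u = (22.2, -54.6). Tangency of A1 to both parallel lines with radius 16.1 puts S and U at E ± 16.1·n: S = (14.9, 6.06), U = (-14.9, -6.06). Equal radii place N and F the same way about V: N = V + 16.1·n = (37.1, -48.5), F = V − 16.1·n = (7.24, -60.6). Then |EN| = |N − E| = 61.1.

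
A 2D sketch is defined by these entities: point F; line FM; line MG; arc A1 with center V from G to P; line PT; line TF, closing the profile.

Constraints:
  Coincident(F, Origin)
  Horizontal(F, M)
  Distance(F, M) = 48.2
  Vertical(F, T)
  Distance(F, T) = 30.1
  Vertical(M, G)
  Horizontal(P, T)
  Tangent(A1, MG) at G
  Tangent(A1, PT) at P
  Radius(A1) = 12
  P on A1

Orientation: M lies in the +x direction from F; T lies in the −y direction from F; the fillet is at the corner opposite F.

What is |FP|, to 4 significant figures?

47.08

The virtual corner opposite F is at (48.20, -30.10). Since A1 is tangent to MG there, VG ⟂ MG and A1 meets PT tangentially, so VP is at right angles to PT, with radius 12.0, so the center V sits 12.0 in from both sides at V = (36.20, -18.10). That places the tangent points at G = (48.20, -18.10) on MG and P = (36.20, -30.10) on PT. Then |FP| = |P − F| = 47.08.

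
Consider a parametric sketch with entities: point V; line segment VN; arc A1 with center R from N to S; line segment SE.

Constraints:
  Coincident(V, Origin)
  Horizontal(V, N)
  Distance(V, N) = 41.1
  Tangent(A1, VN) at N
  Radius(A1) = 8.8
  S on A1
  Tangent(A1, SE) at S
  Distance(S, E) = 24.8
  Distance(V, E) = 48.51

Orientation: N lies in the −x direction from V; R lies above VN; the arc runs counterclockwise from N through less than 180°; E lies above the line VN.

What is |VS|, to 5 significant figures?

33.703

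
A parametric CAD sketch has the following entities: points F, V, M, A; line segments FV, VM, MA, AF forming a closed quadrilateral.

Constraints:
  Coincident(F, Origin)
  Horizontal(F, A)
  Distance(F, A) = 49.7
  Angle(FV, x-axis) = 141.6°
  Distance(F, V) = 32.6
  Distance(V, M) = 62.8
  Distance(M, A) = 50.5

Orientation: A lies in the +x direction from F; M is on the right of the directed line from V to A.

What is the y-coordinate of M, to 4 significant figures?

-31.41

F is at the origin; FA is horizontal with |FA| = 49.7 and A in +x, so A = (49.7, 0). FV runs at 141.6° with |FV| = 32.6, so V = (-25.55, 20.25). M is determined by |VM| = 62.8 and |MA| = 50.5 together: it lies at the intersection of circle(V, 62.8) and circle(A, 50.5). With |VA| = 77.93, the foot of the radical line on VA is 47.90 from V and the perpendicular offset is √(62.8² − 47.90²) = 40.61. Taking the right-of-VA solution: M = (10.16, -31.41).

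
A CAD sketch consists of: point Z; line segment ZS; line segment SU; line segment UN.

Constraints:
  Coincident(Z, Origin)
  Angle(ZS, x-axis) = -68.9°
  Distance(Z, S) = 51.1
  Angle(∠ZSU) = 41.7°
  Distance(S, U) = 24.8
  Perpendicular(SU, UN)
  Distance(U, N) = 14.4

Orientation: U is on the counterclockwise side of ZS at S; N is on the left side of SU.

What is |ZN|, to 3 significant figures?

23.7

Z is at the origin; ZS runs at -68.9° with length 51.1, so S = 51.1·(cos -68.9°, sin -68.9°) = (18.4, -47.7). ∠ZSU = 41.7°, so SU runs at -68.9° + (180° − 41.7°) = 69.4° from the x-axis; with |SU| = 24.8, U = S + 24.8·(cos 69.4°, sin 69.4°) = (27.1, -24.5). SU ⟂ UN; with |UN| = 14.4 on the left of SU, N = U + 14.4·(-0.936, 0.352) = (13.6, -19.4). Then |ZN| = |N − Z| = 23.7.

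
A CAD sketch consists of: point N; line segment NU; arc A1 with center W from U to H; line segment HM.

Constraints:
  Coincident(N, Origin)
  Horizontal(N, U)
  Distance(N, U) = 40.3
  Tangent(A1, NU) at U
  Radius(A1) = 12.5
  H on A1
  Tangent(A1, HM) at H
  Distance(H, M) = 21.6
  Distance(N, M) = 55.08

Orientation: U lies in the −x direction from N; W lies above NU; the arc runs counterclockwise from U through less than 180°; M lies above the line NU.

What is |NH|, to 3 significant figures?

35.0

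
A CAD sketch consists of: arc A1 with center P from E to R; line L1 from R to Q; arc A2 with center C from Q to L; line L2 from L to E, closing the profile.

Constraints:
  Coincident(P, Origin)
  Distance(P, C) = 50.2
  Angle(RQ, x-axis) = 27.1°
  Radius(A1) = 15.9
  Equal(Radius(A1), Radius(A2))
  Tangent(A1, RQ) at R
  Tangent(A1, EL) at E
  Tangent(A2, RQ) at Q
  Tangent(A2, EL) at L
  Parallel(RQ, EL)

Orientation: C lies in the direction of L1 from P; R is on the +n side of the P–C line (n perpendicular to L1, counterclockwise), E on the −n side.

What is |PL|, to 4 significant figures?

52.66

The slot axis is L1's direction at 27.1°, so u = (cos 27.1°, sin 27.1°) = (0.8902, 0.4555) and n = (−sin 27.1°, cos 27.1°) = (-0.4555, 0.8902). P is at the origin and C lies 50.2 along u from P, so C = 50.2·u = (44.69, 22.87). Tangency of A1 to both parallel lines with radius 15.9 puts R and E at P ± 15.9·n: R = (-7.243, 14.15), E = (7.243, -14.15). Equal radii place Q and L the same way about C: Q = C + 15.9·n = (37.45, 37.02), L = C − 15.9·n = (51.93, 8.714). Then |PL| = |L − P| = 52.66.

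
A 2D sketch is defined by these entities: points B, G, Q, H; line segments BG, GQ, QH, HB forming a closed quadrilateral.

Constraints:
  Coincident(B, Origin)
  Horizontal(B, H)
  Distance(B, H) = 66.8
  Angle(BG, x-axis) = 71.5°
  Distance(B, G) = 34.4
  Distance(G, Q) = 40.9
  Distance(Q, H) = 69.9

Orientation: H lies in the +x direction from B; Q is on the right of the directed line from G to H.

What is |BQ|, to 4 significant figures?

6.545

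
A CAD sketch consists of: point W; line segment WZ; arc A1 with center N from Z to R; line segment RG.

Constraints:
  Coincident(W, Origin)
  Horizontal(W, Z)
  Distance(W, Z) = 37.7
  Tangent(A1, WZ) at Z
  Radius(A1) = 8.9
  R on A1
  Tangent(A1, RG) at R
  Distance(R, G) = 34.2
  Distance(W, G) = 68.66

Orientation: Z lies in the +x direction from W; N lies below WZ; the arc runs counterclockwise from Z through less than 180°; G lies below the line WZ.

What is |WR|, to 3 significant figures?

35.2

Checks: |NZ| = 8.900 ✓; |NR| = 8.900 ✓; ∠(NR, RG) = 90.00° ✓; |RG| = 34.20 ✓; |WG| = 68.66 ✓.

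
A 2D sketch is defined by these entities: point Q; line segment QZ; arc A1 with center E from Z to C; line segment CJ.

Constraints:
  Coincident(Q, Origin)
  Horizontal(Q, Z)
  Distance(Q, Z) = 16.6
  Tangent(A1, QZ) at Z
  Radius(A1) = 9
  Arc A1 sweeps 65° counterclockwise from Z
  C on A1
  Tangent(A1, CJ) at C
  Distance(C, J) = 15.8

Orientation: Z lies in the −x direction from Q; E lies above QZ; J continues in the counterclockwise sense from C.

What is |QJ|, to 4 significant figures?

19.60

Q is at the origin; Q and Z share the same y with |QZ| = 16.6 and Z on the −x side, so Z = (-16.60, 0.000). Tangency of A1 to QZ means the radius EZ is perpendicular to QZ, so E = Z + (0, 9) = (-16.60, 9.000). On A1, Z sits at bearing -90° from E; a 65° counterclockwise sweep puts C at bearing -25°, so C = E + 9.0·(cos -25°, sin -25°) = (-8.443, 5.196). The tangent condition forces EC to be normal to CJ, so CJ runs along (−sin -25°, cos -25°); with |CJ| = 15.8, J = (-1.766, 19.52). Then |QJ| = |J − Q| = 19.60.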